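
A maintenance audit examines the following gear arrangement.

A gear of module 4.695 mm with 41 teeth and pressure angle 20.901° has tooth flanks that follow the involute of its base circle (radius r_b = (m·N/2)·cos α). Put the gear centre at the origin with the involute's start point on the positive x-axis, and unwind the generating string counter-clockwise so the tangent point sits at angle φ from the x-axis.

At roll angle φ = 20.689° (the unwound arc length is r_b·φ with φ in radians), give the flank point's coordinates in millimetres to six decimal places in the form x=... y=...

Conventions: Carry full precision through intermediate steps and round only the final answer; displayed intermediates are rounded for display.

topology: single-mesh involute geometry — m = 4.695, N = 41
pitch radius r_p = m·N/2 = 4.695·41/2 = 96.247500
base radius r_b = r_p·cos α = 96.247500·cos 20.901° = 89.914246
roll angle φ = 20.689° = 0.36109117 rad
x = r_b·(cos φ + φ·sin φ) = 95.586366
y = r_b·(sin φ − φ·cos φ) = 1.392787

x=95.586366 y=1.392787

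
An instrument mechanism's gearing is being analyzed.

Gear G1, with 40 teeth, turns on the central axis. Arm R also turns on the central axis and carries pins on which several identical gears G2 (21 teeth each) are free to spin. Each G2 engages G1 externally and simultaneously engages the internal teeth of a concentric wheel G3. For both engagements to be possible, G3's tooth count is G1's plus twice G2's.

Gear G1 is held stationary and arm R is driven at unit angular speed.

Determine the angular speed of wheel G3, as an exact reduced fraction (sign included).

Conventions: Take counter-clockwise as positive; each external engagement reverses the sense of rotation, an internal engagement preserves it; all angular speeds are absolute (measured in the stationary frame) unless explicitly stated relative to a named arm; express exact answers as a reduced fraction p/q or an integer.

class = planetary set [G3 = 40+2·21 = 82; Willis about the carrier]
ring teeth: 40 + 2·21 = 82
40(ω_sun−ω_arm) = −82(ω_ring−ω_arm),  ω_sun = 0, ω_arm = 1
ω_ring = 1 − (40/82)(0−1) = 61/41
exact speed ratio = 61/41

61/41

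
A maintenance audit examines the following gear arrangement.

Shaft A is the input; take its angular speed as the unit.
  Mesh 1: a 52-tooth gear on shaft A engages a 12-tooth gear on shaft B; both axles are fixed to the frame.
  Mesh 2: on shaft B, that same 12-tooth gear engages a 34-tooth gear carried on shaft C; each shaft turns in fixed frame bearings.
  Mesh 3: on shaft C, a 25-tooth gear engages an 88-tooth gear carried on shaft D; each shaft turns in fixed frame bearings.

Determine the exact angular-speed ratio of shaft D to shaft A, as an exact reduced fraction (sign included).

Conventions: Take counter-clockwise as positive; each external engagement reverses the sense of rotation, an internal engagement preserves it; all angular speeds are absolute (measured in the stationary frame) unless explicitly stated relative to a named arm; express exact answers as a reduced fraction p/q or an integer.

-325/748

class = fixed-axis compound train [3 meshes; 3 ratios multiply, 3 sense flips]
mesh 1 [52T→12T]: running ratio 13/3, sense −
mesh 2 [12T→34T]: running ratio 26/17, sense +
mesh 3 [25T→88T]: running ratio 325/748, sense −
ω_out/ω_in = -325/748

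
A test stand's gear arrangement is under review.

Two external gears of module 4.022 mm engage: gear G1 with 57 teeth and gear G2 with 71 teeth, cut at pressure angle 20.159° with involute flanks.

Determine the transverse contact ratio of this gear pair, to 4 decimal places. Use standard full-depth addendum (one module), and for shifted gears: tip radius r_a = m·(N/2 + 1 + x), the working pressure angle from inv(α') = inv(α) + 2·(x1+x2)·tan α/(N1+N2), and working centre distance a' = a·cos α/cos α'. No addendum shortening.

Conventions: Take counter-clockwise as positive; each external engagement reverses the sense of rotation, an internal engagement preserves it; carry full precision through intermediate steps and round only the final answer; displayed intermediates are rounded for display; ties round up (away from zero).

1.7840

class = single-mesh tooth geometry [involute pair 57T × 71T, m = 4.022]
base radii: r_b1 = 107.604935, r_b2 = 134.034218
tip radii: r_a1 = 118.649000, r_a2 = 146.803000
no profile shift: α' = α, a' = a
action lengths: √(r_a1²−r_b1²) = 49.987629, √(r_a2²−r_b2²) = 59.882796
base pitch p_b = π·m·cos α = 11.861434
CR = (49.987629 + 59.882796 − 257.408000·sin 20.15900°)/11.861434 = 1.784000
contact ratio ≈ 1.7840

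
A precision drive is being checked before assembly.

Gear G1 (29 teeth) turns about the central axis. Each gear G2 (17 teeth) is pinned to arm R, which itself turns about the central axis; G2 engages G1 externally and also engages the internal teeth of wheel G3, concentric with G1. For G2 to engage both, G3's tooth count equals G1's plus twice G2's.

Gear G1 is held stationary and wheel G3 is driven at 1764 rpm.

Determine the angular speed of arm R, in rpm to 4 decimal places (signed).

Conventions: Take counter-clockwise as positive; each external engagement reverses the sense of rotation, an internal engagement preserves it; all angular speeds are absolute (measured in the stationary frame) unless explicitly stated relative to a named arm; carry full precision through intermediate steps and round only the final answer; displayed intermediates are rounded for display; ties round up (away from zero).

+1207.9565 rpm

recognized (axles ride arm R): planetary set, 29/17/63 teeth
normalise by the input: solve with ω_ring = 1, then scale by 1764 rpm
ring teeth: 29 + 2·17 = 63
29(ω_sun−ω_arm) = −63(ω_ring−ω_arm),  ω_sun = 0, ω_ring = 1
29(0−ω_arm) = −63(1−ω_arm)  ⇒  92·ω_arm = 63  ⇒  ω_arm = 63/92
scale: ω_arm = 63/92 × 1764 rpm = +1207.9565 rpm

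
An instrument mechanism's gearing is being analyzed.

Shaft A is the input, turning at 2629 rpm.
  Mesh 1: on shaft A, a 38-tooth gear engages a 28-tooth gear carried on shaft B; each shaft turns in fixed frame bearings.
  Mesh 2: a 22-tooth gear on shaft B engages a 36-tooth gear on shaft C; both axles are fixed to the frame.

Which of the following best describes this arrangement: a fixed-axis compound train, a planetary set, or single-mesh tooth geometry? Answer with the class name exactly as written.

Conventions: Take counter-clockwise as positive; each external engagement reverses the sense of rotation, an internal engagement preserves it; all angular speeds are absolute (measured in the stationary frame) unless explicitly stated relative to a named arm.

fixed-axis compound train

2-mesh fixed-axis compound train (all bearings frame-fixed)
classification: fixed-axis compound train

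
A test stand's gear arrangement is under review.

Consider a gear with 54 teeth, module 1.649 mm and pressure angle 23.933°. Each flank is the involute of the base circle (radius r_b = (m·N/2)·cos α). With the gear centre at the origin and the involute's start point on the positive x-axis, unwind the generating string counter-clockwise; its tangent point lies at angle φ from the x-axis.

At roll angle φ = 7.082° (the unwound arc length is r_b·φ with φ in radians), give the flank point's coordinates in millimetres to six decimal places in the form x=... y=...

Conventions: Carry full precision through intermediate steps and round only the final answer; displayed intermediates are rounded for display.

single-mesh involute tooth geometry (54T wheel at module 1.649)
pitch radius r_p = m·N/2 = 1.649·54/2 = 44.523000
base radius r_b = r_p·cos α = 44.523000·cos 23.933° = 40.694933
roll angle φ = 7.082° = 0.12360422 rad
x = r_b·(cos φ + φ·sin φ) = 41.004615
y = r_b·(sin φ − φ·cos φ) = 0.025577

x=41.004615 y=0.025577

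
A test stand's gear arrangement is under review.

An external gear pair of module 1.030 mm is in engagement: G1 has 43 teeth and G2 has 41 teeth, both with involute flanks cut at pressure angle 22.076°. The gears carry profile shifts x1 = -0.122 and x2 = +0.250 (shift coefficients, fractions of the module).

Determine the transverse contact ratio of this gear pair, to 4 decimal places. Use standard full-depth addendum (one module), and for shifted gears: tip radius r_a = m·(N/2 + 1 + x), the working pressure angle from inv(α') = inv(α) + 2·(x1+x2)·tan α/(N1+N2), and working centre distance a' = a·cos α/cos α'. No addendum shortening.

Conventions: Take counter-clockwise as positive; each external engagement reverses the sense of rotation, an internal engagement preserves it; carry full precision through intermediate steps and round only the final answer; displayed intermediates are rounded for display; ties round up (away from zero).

single-mesh involute tooth geometry (43T engaging 41T at module 1.030)
base radii: r_b1 = 20.521465, r_b2 = 19.566978
tip radii: r_a1 = 23.049340, r_a2 = 22.402500
inv(α') = inv(22.076°) + 2·(-0.122+0.250)·tan α/(43+41) = 0.02150717  ⇒  α' = 22.49756°
a' = a·cos α / cos α' = 43.2600·cos 22.076°/cos 22.49756° = 43.390651
action lengths: √(r_a1²−r_b1²) = 10.494835, √(r_a2²−r_b2²) = 10.908959
base pitch p_b = π·m·cos α = 2.998608
CR = (10.494835 + 10.908959 − 43.390651·sin 22.49756°)/2.998608 = 1.600949
contact ratio ≈ 1.6009

1.6009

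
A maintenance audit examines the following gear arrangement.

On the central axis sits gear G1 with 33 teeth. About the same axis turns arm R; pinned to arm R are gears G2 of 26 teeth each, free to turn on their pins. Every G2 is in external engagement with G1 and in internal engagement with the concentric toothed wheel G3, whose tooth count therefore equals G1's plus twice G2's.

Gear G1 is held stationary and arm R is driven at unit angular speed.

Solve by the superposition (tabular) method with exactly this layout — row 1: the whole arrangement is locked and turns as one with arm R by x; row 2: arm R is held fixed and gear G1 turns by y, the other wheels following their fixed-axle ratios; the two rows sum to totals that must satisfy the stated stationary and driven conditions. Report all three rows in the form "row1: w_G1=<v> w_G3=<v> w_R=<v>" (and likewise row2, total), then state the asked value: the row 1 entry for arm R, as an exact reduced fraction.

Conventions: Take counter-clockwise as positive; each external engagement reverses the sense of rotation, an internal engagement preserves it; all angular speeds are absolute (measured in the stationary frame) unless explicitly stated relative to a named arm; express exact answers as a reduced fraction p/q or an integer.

row1: w_G1=1 w_G3=1 w_R=1
row2: w_G1=-1 w_G3=33/85 w_R=0
total: w_G1=0 w_G3=118/85 w_R=1
asked value: 1

class = planetary set [G3 = 33+2·26 = 85; Willis about the carrier]
row 1: whole set turns with the arm by x
row 2: sun turns y, ring = −(33/85)·y, arm 0
boundary: total ω_sun = x + y = 0 and total ω_arm = x = 1  ⇒  y = -1, x = 1
row 2 ring = −(33/85)·(-1) = 33/85
totals (row 1 + row 2): sun 1 + (-1) = 0, ring 1 + 33/85 = 118/85, arm 1 + 0 = 1
asked cell (row1, arm) = 1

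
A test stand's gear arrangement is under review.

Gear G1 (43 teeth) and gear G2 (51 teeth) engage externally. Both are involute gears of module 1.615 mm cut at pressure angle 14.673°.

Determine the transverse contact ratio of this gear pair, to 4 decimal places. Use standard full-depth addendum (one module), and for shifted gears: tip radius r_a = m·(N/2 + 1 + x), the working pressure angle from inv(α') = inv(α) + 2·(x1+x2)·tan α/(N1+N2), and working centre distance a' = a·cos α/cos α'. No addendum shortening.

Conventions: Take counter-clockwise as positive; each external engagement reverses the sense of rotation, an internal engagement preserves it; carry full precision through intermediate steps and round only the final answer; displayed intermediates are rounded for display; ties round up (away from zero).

topology: single-mesh involute geometry — m = 1.615, 43T/51T pair
base radii: r_b1 = 33.590103, r_b2 = 39.839424
tip radii: r_a1 = 36.337500, r_a2 = 42.797500
no profile shift: α' = α, a' = a
action lengths: √(r_a1²−r_b1²) = 13.860696, √(r_a2²−r_b2²) = 15.634777
base pitch p_b = π·m·cos α = 4.908206
CR = (13.860696 + 15.634777 − 75.905000·sin 14.67300°)/4.908206 = 2.092125
contact ratio ≈ 2.0921

2.0921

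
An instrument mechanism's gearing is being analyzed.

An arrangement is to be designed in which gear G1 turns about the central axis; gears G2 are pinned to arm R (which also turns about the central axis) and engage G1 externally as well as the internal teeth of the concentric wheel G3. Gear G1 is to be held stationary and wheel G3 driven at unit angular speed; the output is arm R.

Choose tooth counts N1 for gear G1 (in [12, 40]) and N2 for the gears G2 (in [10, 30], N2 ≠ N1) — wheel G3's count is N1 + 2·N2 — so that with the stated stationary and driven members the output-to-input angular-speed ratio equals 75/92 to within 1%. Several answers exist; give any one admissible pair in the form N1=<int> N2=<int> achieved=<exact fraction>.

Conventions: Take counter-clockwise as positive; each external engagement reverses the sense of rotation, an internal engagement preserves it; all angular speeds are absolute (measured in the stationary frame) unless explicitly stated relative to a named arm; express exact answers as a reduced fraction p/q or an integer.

topology: planetary set — design target 75/92, arm = carrier (Willis)
Willis with ω_sun = 0: ω_arm/ω_ring = N3/(N1+N3); set equal to 75/92  ⇒  N3/N1 = (75/92)/(1 − 75/92) = 75/17
N3 = N1 + 2·N2  ⇒  N2/N1 = (N3/N1 − 1)/2 = (75/17 − 1)/2 = 29/17
smallest multiple with N1 ≥ 12 and N2 ≥ 10: k = 1  ⇒  N1 = 1·17 = 17, N2 = 1·29 = 29 (N1 ≤ 40, N2 ≤ 30, N2 ≠ N1 ✓), N3 = 17 + 2·29 = 75
check: N3/(N1+N3) with N1 = 17, N3 = 75 gives 75/92; |achieved − target| = 0 ≤ 3/368 ✓

N1=17 N2=29 achieved=75/92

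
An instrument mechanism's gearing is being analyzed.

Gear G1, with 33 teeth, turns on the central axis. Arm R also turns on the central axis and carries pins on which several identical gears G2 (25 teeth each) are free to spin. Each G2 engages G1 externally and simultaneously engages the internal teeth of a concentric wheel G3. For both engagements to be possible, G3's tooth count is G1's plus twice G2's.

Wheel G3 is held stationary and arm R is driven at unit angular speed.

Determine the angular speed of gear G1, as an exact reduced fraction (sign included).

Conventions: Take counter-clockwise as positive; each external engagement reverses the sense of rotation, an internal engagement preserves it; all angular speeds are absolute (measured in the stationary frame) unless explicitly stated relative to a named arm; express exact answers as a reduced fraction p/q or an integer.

topology: planetary set — G1 33T / G2 25T / G3 83T, arm = carrier (Willis)
ring teeth: 33 + 2·25 = 83
33(ω_sun−ω_arm) = −83(ω_ring−ω_arm),  ω_ring = 0, ω_arm = 1
ω_sun = 1 − (83/33)(0−1) = 116/33
exact speed ratio = 116/33

116/33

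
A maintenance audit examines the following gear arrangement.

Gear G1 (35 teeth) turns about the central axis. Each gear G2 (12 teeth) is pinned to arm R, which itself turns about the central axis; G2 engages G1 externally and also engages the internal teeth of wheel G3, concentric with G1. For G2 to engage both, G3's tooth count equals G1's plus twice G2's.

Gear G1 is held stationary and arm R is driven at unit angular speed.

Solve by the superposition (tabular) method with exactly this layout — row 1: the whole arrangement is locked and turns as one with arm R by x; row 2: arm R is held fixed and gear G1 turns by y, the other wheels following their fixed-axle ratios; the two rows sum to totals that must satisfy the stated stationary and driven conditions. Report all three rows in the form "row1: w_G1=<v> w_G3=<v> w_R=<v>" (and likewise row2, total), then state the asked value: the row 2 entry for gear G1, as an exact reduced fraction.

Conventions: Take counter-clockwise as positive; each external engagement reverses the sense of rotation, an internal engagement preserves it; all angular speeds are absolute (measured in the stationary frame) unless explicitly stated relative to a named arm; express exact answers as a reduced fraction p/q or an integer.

recognized (axles ride arm R): planetary set, 35/12/59 teeth
row 1: whole set turns with the arm by x
row 2: sun turns y, ring = −(35/59)·y, arm 0
boundary: total ω_sun = x + y = 0 and total ω_arm = x = 1  ⇒  y = -1, x = 1
row 2 ring = −(35/59)·(-1) = 35/59
totals (row 1 + row 2): sun 1 + (-1) = 0, ring 1 + 35/59 = 94/59, arm 1 + 0 = 1
asked cell (row2, sun) = -1

row1: w_G1=1 w_G3=1 w_R=1
row2: w_G1=-1 w_G3=35/59 w_R=0
total: w_G1=0 w_G3=94/59 w_R=1
asked value: -1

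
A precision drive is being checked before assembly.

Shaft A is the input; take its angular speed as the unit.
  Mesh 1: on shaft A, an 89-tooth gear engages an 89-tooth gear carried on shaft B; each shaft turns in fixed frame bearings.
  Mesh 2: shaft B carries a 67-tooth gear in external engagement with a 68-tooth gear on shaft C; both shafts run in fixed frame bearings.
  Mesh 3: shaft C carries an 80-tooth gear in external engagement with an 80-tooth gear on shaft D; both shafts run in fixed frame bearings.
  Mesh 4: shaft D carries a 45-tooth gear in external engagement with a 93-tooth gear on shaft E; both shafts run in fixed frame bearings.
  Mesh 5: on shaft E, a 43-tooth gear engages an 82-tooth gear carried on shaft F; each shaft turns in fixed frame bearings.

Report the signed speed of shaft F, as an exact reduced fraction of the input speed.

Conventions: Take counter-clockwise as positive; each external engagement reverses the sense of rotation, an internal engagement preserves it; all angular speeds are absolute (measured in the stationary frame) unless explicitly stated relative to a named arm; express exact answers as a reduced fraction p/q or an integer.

-43215/172856

5-mesh fixed-axis compound train (all bearings frame-fixed)
mesh 1 [89T→89T]: |ω|/ω_in = 1×89/89 = 1, sense flips to −
mesh 2 [67T→68T]: |ω|/ω_in = 1×67/68 = 67/68, sense flips to +
mesh 3 [80T→80T]: |ω|/ω_in = (67/68)×80/80 = 67/68, sense flips to −
mesh 4 [45T→93T]: |ω|/ω_in = (67/68)×45/93 = 1005/2108, sense flips to +
mesh 5 [43T→82T]: |ω|/ω_in = (1005/2108)×43/82 = 43215/172856, sense flips to −
signed output speed (× input speed) = -43215/172856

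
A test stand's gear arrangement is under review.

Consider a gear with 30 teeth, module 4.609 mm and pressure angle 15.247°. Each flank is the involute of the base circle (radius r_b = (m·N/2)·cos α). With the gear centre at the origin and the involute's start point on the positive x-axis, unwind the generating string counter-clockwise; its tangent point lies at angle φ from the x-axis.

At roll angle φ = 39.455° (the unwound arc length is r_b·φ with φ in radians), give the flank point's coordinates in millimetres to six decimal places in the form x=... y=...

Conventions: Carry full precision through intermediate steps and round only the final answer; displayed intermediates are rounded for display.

topology: single-mesh involute geometry — m = 4.609, N = 30
pitch radius r_p = m·N/2 = 4.609·30/2 = 69.135000
base radius r_b = r_p·cos α = 69.135000·cos 15.247° = 66.701524
roll angle φ = 39.455° = 0.68861966 rad
x = r_b·(cos φ + φ·sin φ) = 80.690329
y = r_b·(sin φ − φ·cos φ) = 6.921769

x=80.690329 y=6.921769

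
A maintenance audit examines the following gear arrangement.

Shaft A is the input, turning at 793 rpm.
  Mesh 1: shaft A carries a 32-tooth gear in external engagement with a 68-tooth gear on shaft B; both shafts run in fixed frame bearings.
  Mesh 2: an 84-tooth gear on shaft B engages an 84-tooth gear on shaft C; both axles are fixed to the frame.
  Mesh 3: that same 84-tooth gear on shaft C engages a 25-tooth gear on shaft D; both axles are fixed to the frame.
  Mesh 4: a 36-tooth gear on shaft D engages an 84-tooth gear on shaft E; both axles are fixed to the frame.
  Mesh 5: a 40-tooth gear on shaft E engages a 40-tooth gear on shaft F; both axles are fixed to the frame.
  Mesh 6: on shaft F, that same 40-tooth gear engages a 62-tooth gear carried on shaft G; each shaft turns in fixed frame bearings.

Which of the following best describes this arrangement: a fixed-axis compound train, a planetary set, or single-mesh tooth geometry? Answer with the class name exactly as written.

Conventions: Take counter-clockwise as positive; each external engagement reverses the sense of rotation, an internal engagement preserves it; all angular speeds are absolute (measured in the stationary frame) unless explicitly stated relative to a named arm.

fixed-axis compound train

6-mesh fixed-axis compound train (all bearings frame-fixed)
classification: fixed-axis compound train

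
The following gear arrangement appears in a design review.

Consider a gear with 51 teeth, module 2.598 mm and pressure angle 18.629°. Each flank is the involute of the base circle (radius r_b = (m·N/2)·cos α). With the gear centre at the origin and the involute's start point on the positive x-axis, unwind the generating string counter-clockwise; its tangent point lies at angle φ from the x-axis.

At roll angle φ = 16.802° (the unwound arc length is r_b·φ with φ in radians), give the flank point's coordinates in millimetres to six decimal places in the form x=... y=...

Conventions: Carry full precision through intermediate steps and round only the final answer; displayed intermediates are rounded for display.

topology: single-mesh involute geometry — m = 2.598, N = 51
pitch radius r_p = m·N/2 = 2.598·51/2 = 66.249000
base radius r_b = r_p·cos α = 66.249000·cos 18.629° = 62.778006
roll angle φ = 16.802° = 0.29325022 rad
x = r_b·(cos φ + φ·sin φ) = 65.419569
y = r_b·(sin φ − φ·cos φ) = 0.523193

x=65.419569 y=0.523193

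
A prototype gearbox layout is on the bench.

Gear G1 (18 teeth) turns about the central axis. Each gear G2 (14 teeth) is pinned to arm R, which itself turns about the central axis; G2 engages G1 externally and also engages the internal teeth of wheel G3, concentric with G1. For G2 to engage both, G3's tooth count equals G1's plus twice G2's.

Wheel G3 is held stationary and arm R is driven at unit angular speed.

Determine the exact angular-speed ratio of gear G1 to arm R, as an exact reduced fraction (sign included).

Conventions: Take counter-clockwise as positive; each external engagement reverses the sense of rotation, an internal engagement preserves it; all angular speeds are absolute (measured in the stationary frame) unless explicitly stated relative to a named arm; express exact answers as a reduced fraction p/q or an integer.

planetary set (18T centre, 14T on arm, 46T internal) — Willis relation
ring teeth: 18 + 2·14 = 46
18(ω_sun−ω_arm) = −46(ω_ring−ω_arm),  ω_ring = 0, ω_arm = 1
ω_sun = 1 − (46/18)(0−1) = 32/9
ω_out/ω_in = 32/9

32/9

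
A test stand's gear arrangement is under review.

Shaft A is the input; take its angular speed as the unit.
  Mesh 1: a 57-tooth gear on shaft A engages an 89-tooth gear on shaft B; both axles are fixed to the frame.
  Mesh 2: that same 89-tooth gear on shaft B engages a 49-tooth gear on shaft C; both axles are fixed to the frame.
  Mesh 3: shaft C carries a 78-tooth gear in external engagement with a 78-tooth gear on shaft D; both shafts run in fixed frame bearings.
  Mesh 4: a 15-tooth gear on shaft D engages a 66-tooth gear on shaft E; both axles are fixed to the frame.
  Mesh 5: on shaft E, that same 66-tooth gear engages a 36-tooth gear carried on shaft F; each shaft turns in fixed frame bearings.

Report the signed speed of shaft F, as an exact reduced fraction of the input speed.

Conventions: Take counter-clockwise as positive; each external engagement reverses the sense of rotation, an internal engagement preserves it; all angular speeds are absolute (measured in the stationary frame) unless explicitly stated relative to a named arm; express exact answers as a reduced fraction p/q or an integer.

5-mesh fixed-axis compound train (all bearings frame-fixed)
mesh 1 [57T→89T]: |ω|/ω_in = 1×57/89 = 57/89, sense flips to −
mesh 2 [89T→49T]: |ω|/ω_in = (57/89)×89/49 = 57/49, sense flips to +
mesh 3 [78T→78T]: |ω|/ω_in = (57/49)×78/78 = 57/49, sense flips to −
mesh 4 [15T→66T]: |ω|/ω_in = (57/49)×15/66 = 285/1078, sense flips to +
mesh 5 [66T→36T]: |ω|/ω_in = (285/1078)×66/36 = 95/196, sense flips to −
signed output speed (× input speed) = -95/196

-95/196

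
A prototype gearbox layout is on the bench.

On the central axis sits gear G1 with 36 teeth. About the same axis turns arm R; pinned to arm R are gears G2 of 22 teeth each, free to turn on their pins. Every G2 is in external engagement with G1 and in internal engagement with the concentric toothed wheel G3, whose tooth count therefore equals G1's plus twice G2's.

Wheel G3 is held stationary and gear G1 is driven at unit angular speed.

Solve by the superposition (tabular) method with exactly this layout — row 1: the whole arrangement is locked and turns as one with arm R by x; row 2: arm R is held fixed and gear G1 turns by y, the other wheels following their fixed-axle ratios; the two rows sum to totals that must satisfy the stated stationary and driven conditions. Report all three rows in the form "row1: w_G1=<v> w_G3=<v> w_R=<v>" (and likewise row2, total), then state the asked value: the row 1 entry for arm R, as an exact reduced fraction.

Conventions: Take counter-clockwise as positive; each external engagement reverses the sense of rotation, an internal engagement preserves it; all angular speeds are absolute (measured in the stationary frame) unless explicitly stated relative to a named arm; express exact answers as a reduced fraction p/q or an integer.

row1: w_G1=9/29 w_G3=9/29 w_R=9/29
row2: w_G1=20/29 w_G3=-9/29 w_R=0
total: w_G1=1 w_G3=0 w_R=9/29
asked value: 9/29

planetary set (36T centre, 22T on arm, 80T internal) — Willis relation
row 1 (train locked, turned with arm): all members turn x
row 2 — arm fixed, fixed-axis ratios: sun y, ring −(36/80)·y, arm 0
boundary: total ω_ring = x − (36/80)·y = 0 and total ω_sun = x + y = 1  ⇒  y = 20/29, x = 9/29
row 2 ring = −(36/80)·20/29 = -9/29
totals (row 1 + row 2): sun 9/29 + 20/29 = 1, ring 9/29 + (-9/29) = 0, arm 9/29 + 0 = 9/29
asked cell (row1, arm) = 9/29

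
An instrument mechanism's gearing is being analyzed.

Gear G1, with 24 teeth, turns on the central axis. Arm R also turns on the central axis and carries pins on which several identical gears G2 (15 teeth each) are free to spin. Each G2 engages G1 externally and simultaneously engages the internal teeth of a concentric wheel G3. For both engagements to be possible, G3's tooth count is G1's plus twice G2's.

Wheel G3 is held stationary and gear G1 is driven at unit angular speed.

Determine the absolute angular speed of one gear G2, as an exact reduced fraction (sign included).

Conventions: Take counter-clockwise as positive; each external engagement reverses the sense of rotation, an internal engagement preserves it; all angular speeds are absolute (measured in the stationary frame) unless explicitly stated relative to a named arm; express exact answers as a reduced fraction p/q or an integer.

-4/5

class = planetary set [G3 = 24+2·15 = 54; Willis about the carrier]
ring teeth: 24 + 2·15 = 54
24(ω_sun−ω_arm) = −54(ω_ring−ω_arm),  ω_ring = 0, ω_sun = 1
24(1−ω_arm) = −54(0−ω_arm)  ⇒  78·ω_arm = 24  ⇒  ω_arm = 4/13
sun–planet mesh: 24·(1−4/13) = −15·(ω_p−ω_arm)  ⇒  ω_p−ω_arm = -72/65
ω_p = 4/13 − 72/65 = -4/5
exact speed ratio = -4/5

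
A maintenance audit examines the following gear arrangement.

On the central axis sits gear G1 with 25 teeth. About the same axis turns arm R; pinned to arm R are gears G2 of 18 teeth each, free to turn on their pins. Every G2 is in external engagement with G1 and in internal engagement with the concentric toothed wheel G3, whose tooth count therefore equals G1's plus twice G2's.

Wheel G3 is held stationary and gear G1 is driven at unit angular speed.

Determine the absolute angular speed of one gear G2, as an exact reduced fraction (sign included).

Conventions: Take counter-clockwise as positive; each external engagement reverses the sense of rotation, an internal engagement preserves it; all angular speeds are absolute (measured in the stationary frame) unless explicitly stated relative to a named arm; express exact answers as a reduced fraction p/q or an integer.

class = planetary set [G3 = 25+2·18 = 61; Willis about the carrier]
ring teeth: 25 + 2·18 = 61
25(ω_sun−ω_arm) = −61(ω_ring−ω_arm),  ω_ring = 0, ω_sun = 1
25(1−ω_arm) = −61(0−ω_arm)  ⇒  86·ω_arm = 25  ⇒  ω_arm = 25/86
sun–planet mesh: 25·(1−25/86) = −18·(ω_p−ω_arm)  ⇒  ω_p−ω_arm = -1525/1548
ω_p = 25/86 − 1525/1548 = -25/36
exact speed ratio = -25/36

-25/36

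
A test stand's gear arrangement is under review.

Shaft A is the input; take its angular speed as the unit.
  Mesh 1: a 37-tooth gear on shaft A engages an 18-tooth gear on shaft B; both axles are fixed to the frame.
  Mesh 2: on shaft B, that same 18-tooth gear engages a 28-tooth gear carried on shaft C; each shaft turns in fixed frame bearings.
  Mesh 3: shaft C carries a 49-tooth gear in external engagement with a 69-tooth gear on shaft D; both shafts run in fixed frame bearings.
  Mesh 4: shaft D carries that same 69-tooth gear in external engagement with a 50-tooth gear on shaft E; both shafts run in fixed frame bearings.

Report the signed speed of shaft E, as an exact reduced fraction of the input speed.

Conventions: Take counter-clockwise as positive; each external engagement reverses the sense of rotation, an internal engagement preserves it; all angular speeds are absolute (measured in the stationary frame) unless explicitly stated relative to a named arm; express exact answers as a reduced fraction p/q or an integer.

259/200

4-mesh fixed-axis compound train (all bearings frame-fixed)
mesh 1 [37T→18T]: |ω|/ω_in = 1×37/18 = 37/18, sense flips to −
mesh 2 [18T→28T]: |ω|/ω_in = (37/18)×18/28 = 37/28, sense flips to +
mesh 3 [49T→69T]: |ω|/ω_in = (37/28)×49/69 = 259/276, sense flips to −
mesh 4 [69T→50T]: |ω|/ω_in = (259/276)×69/50 = 259/200, sense flips to +
signed output speed (× input speed) = 259/200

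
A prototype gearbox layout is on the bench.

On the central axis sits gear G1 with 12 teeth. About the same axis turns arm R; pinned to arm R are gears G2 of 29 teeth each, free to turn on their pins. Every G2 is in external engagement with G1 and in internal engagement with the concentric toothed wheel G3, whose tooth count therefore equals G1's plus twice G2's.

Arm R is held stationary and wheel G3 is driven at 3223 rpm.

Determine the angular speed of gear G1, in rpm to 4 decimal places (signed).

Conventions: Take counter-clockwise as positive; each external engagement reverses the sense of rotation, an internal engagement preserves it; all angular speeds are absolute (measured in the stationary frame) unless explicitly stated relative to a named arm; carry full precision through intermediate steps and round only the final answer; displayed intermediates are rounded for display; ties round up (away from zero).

topology: planetary set — G1 12T / G2 29T / G3 70T, arm = carrier (Willis)
normalise by the input: solve with ω_ring = 1, then scale by 3223 rpm
ring teeth: 12 + 2·29 = 70
12(ω_sun−ω_arm) = −70(ω_ring−ω_arm),  ω_arm = 0, ω_ring = 1
ω_sun = 0 − (70/12)(1−0) = -35/6
scale: ω_sun = -35/6 × 3223 rpm = -18800.8333 rpm

-18800.8333 rpm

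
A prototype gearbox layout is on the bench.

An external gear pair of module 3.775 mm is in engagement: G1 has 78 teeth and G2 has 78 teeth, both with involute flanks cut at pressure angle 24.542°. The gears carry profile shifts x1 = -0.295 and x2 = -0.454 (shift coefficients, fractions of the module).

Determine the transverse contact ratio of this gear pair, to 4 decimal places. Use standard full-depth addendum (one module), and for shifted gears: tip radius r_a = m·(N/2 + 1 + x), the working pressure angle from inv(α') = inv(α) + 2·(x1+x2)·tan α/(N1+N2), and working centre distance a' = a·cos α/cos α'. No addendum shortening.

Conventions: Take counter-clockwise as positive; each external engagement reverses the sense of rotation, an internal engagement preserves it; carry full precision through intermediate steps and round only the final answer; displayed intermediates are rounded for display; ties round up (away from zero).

1.6791

class = single-mesh tooth geometry [involute pair 78T × 78T, m = 3.775]
base radii: r_b1 = 133.924258, r_b2 = 133.924258
tip radii: r_a1 = 149.886375, r_a2 = 149.286150
inv(α') = inv(24.542°) + 2·(-0.295-0.454)·tan α/(78+78) = 0.02388848  ⇒  α' = 23.26353°
a' = a·cos α / cos α' = 294.4500·cos 24.542°/cos 23.26353° = 291.552318
action lengths: √(r_a1²−r_b1²) = 67.306899, √(r_a2²−r_b2²) = 65.959440
base pitch p_b = π·m·cos α = 10.788089
CR = (67.306899 + 65.959440 − 291.552318·sin 23.26353°)/10.788089 = 1.679128
contact ratio ≈ 1.6791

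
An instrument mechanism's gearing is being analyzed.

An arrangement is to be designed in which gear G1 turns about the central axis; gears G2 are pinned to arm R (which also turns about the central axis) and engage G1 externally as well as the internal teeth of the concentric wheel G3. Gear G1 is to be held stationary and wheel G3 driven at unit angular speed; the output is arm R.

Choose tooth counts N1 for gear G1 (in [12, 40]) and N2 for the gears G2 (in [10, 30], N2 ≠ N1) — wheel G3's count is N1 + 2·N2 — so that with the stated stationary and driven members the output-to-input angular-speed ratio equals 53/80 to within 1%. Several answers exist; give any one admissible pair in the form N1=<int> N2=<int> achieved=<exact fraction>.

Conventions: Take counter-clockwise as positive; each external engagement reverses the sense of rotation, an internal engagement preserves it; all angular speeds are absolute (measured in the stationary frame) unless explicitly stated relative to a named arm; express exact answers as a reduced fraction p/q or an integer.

topology: planetary set — design target 53/80, arm = carrier (Willis)
Willis with ω_sun = 0: ω_arm/ω_ring = N3/(N1+N3); set equal to 53/80  ⇒  N3/N1 = (53/80)/(1 − 53/80) = 53/27
N3 = N1 + 2·N2  ⇒  N2/N1 = (N3/N1 − 1)/2 = (53/27 − 1)/2 = 13/27
smallest multiple with N1 ≥ 12 and N2 ≥ 10: k = 1  ⇒  N1 = 1·27 = 27, N2 = 1·13 = 13 (N1 ≤ 40, N2 ≤ 30, N2 ≠ N1 ✓), N3 = 27 + 2·13 = 53
check: N3/(N1+N3) with N1 = 27, N3 = 53 gives 53/80; |achieved − target| = 0 ≤ 53/8000 ✓

N1=27 N2=13 achieved=53/80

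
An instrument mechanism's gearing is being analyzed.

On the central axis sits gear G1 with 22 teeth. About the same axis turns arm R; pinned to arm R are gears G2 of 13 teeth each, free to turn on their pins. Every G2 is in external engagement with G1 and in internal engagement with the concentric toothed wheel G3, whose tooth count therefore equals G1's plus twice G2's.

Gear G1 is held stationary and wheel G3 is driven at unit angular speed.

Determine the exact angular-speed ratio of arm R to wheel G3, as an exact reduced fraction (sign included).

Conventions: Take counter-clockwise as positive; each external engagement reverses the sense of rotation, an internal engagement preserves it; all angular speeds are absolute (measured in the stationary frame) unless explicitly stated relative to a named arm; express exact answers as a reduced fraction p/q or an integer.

class = planetary set [G3 = 22+2·13 = 48; Willis about the carrier]
ring teeth: 22 + 2·13 = 48
22(ω_sun−ω_arm) = −48(ω_ring−ω_arm),  ω_sun = 0, ω_ring = 1
22(0−ω_arm) = −48(1−ω_arm)  ⇒  70·ω_arm = 48  ⇒  ω_arm = 24/35
ω_out/ω_in = 24/35

24/35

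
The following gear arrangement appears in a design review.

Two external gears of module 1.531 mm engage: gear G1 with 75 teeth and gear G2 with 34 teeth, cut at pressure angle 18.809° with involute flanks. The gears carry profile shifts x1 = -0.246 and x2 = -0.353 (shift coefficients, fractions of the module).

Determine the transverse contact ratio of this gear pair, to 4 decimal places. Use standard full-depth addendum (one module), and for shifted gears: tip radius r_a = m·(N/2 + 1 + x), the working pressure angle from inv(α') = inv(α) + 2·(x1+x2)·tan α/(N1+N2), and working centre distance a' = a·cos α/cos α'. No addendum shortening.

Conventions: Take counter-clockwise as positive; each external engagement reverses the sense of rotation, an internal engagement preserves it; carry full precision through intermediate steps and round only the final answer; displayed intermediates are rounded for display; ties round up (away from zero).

2.0179

recognized (one external pair, fixed centres): single-mesh tooth geometry, m = 1.531, N1 = 75, N2 = 34
base radii: r_b1 = 54.346594, r_b2 = 24.637122
tip radii: r_a1 = 58.566874, r_a2 = 27.017557
inv(α') = inv(18.809°) + 2·(-0.246-0.353)·tan α/(75+34) = 0.00858057  ⇒  α' = 16.72300°
a' = a·cos α / cos α' = 83.4395·cos 18.809°/cos 16.72300° = 82.471685
action lengths: √(r_a1²−r_b1²) = 21.829487, √(r_a2²−r_b2²) = 11.088759
base pitch p_b = π·m·cos α = 4.552930
CR = (21.829487 + 11.088759 − 82.471685·sin 16.72300°)/4.552930 = 2.017917
contact ratio ≈ 2.0179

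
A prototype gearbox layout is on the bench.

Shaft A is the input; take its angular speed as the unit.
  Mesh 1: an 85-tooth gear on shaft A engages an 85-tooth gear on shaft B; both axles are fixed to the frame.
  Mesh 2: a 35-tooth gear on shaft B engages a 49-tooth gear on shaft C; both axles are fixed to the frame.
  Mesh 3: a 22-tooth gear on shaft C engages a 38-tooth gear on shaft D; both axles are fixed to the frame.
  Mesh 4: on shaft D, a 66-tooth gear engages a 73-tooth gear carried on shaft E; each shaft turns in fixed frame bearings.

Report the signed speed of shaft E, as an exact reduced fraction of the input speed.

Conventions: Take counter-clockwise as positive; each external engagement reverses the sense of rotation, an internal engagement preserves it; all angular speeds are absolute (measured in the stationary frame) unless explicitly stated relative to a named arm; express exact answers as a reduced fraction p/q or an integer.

3630/9709

4-mesh fixed-axis compound train (all bearings frame-fixed)
mesh 1 [85T→85T]: |ω|/ω_in = 1×85/85 = 1, sense flips to −
mesh 2 [35T→49T]: |ω|/ω_in = 1×35/49 = 5/7, sense flips to +
mesh 3 [22T→38T]: |ω|/ω_in = (5/7)×22/38 = 55/133, sense flips to −
mesh 4 [66T→73T]: |ω|/ω_in = (55/133)×66/73 = 3630/9709, sense flips to +
signed output speed (× input speed) = 3630/9709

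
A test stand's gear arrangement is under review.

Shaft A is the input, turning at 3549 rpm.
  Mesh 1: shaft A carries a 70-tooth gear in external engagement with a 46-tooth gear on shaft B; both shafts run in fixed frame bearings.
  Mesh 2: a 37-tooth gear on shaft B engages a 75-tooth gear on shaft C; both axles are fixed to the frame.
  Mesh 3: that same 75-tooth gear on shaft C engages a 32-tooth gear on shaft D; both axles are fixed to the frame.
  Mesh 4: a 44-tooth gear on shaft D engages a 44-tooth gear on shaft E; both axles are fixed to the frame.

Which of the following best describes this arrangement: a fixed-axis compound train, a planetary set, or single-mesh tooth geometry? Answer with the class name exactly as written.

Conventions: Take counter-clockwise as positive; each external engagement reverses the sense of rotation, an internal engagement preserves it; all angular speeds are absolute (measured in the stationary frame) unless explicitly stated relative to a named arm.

fixed-axis compound train

4-mesh fixed-axis compound train (all bearings frame-fixed)
classification: fixed-axis compound train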